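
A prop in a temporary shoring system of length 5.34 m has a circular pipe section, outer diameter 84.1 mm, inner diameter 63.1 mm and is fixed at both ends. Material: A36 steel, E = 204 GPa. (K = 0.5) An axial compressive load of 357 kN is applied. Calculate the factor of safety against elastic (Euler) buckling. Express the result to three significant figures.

d_o = 84.1 mm, d_i = 63.1 mm
I = π(d_o⁴ − d_i⁴)/64 = π(84.1⁴ − 63.10⁴)/64 = 1.677×10^6 mm⁴
I = 1.677×10^6 mm⁴ = 1.677×10^-6 m⁴
Effective length L_e = K·L = 0.5 × 5.34 = 2.670 m
P_cr = π²EI / L_e² = π² × 204×10⁹ × 1.677×10^-6 / 2.670² = 4.737×10^5 N
Factor of safety n = P_cr / P = 473.74 / 357 = 1.33

n ≈ 1.33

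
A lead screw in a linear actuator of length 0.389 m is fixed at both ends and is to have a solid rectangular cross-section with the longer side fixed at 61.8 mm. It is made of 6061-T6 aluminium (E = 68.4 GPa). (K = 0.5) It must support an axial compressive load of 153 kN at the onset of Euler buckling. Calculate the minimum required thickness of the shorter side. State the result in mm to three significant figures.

L_e = K·L = 0.5 × 0.389 = 0.1945 m
Required I = P_cr·L_e²/(π²E) = 1.530×10^5 × 0.1945² / (π² × 6.84×10^10) = 8.574×10^-9 m⁴
I_req = 8.574×10^3 mm⁴
Rectangle, weak axis: I_min = h·b³/12 with h = 61.8 mm fixed  ⇒  b = (12I/h)^(1/3) = 11.9 mm

b ≈ 11.9 mm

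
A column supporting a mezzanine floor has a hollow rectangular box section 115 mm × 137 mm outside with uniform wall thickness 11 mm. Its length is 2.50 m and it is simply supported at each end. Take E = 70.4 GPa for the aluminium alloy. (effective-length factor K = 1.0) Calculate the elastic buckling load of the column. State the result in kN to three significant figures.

P_cr ≈ 1070 kN

Inner dimensions: h_i = 137 − 2×11 = 115.0 mm, b_i = 115 − 2×11 = 93.00 mm
Weak-axis I_min = (h_o·b_o³ − h_i·b_i³)/12 with b_o = 115, b_i = 93.00 mm (shorter outer/inner sides).
I_min = (137×115³ − 115.0×93.00³)/12 = 9.655×10^6 mm⁴
I = 9.655×10^6 mm⁴ = 9.655×10^-6 m⁴
Effective length L_e = K·L = 1 × 2.50 = 2.500 m
P_cr = π²EI / L_e² = π² × 70.4×10⁹ × 9.655×10^-6 / 2.500² = 1.073×10^6 N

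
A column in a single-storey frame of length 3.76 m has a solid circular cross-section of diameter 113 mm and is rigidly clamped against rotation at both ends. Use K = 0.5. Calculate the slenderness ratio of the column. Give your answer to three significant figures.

λ ≈ 66.5

I = πd⁴/64 = π×113⁴/64 = 8.004×10^6 mm⁴
A = 1.003×10^4 mm²;  r_min = √(I/A) = √(8.004×10^6/1.003×10^4) = 28.25 mm
L_e = K·L = 0.5 × 3.76 m = 1.880 m = 1880.0 mm
λ = L_e / r_min = 1880.0 / 28.25 = 66.5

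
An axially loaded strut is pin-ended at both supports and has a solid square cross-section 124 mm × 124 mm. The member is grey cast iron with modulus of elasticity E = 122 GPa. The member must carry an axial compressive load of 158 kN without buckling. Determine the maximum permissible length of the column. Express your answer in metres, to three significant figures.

L_max ≈ 12.3 m

I = a⁴/12 = 124⁴/12 = 1.970×10^7 mm⁴
I = 1.970×10^-5 m⁴
At the buckling limit P_cr = P = 1.580×10^5 N
From P_cr = π²EI/(K·L)²:  L = (1/K)·√(π²EI/P_cr) = (1/1)·√(π²×1.22×10^11×1.970×10^-5/1.580×10^5)
L = 12.3 m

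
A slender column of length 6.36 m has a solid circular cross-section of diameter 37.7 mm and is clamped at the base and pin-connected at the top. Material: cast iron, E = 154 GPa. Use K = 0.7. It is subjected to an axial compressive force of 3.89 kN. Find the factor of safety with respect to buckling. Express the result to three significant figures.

n ≈ 1.95

I = πd⁴/64 = π×37.7⁴/64 = 9.916×10^4 mm⁴
I = 9.916×10^4 mm⁴ = 9.916×10^-8 m⁴
Effective length L_e = K·L = 0.7 × 6.36 = 4.452 m
P_cr = π²EI / L_e² = π² × 154×10⁹ × 9.916×10^-8 / 4.452² = 7.604×10^3 N
Factor of safety n = P_cr / P = 7.6041 / 3.89 = 1.95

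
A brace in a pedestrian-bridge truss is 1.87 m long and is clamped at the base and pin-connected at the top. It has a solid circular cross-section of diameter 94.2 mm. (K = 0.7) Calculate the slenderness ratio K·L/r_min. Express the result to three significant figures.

For a solid circle r = d/4 = 94.2/4 = 23.55 mm
L_e = K·L = 0.7 × 1.87 m = 1.309 m = 1309.0 mm
λ = L_e / r_min = 1309.0 / 23.55 = 55.6

λ ≈ 55.6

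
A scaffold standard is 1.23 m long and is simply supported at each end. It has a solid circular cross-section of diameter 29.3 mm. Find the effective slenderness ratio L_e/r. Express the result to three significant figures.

I = πd⁴/64 = π×29.3⁴/64 = 3.618×10^4 mm⁴
A = 674.3 mm²;  r_min = √(I/A) = √(3.618×10^4/674.3) = 7.325 mm
L_e = K·L = 1 × 1.23 m = 1.230 m = 1230.0 mm
λ = L_e / r_min = 1230.0 / 7.325 = 168

λ ≈ 168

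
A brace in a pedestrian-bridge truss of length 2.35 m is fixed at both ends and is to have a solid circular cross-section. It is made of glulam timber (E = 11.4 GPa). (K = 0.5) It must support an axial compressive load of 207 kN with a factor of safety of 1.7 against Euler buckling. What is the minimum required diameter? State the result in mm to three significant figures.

Required P_cr = n·P = 1.7 × 207 = 351.9 kN
L_e = K·L = 0.5 × 2.35 = 1.175 m
Required I = P_cr·L_e²/(π²E) = 3.519×10^5 × 1.175² / (π² × 1.14×10^10) = 4.318×10^-6 m⁴
I_req = 4.318×10^6 mm⁴
Solid circle: I = πd⁴/64  ⇒  d = (64I/π)^(1/4) = (64×4.318×10^6/π)^(1/4) = 96.8 mm

d ≈ 96.8 mm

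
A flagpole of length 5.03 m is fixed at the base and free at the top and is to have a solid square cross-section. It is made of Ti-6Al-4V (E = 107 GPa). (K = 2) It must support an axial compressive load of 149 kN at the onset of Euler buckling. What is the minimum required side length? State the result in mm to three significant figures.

L_e = K·L = 2 × 5.03 = 10.06 m
Required I = P_cr·L_e²/(π²E) = 1.490×10^5 × 10.06² / (π² × 1.07×10^11) = 1.428×10^-5 m⁴
I_req = 1.428×10^7 mm⁴
Solid square: I = a⁴/12  ⇒  a = (12I)^(1/4) = (12×1.428×10^7)^(1/4) = 114 mm

a ≈ 114 mm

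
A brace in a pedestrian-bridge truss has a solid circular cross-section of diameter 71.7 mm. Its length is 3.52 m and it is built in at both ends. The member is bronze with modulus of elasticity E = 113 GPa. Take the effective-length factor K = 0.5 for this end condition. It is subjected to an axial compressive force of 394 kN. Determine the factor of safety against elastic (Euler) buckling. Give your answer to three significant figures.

I = πd⁴/64 = π×71.7⁴/64 = 1.297×10^6 mm⁴
I = 1.297×10^6 mm⁴ = 1.297×10^-6 m⁴
Effective length L_e = K·L = 0.5 × 3.52 = 1.760 m
P_cr = π²EI / L_e² = π² × 113×10⁹ × 1.297×10^-6 / 1.760² = 4.671×10^5 N
Factor of safety n = P_cr / P = 467.09 / 394 = 1.19

n ≈ 1.19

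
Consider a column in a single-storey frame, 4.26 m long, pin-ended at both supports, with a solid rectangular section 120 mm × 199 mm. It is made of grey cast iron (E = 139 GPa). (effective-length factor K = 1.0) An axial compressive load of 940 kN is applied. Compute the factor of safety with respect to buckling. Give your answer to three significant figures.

Buckling occurs about the weak axis: I_min = h·b³/12 with b = 120 mm (the shorter side).
I_min = 199×120³/12 = 2.866×10^7 mm⁴
I = 2.866×10^7 mm⁴ = 2.866×10^-5 m⁴
Effective length L_e = K·L = 1 × 4.26 = 4.260 m
P_cr = π²EI / L_e² = π² × 139×10⁹ × 2.866×10^-5 / 4.260² = 2.166×10^6 N
Factor of safety n = P_cr / P = 2166.3 / 940 = 2.30

n ≈ 2.30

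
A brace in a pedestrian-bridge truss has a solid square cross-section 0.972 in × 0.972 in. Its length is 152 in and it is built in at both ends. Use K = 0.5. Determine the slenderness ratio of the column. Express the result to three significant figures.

λ ≈ 271

I = a⁴/12 = 0.972⁴/12 = 7.438×10^-2 in⁴
A = 0.9448 in²;  r_min = √(I/A) = √(7.438×10^-2/0.9448) = 0.2806 in
L_e = K·L = 0.5 × 152 = 76.00 in
λ = L_e / r_min = 76.000 / 0.2806 = 271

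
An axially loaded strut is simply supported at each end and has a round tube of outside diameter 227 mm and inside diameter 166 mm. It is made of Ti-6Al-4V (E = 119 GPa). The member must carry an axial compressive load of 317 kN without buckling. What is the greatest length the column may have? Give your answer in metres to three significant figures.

L_max ≈ 18.6 m

d_o = 227 mm, d_i = 166 mm
I = π(d_o⁴ − d_i⁴)/64 = π(227⁴ − 166.0⁴)/64 = 9.307×10^7 mm⁴
I = 9.307×10^-5 m⁴
At the buckling limit P_cr = P = 3.170×10^5 N
From P_cr = π²EI/(K·L)²:  L = (1/K)·√(π²EI/P_cr) = (1/1)·√(π²×1.19×10^11×9.307×10^-5/3.170×10^5)
L = 18.6 m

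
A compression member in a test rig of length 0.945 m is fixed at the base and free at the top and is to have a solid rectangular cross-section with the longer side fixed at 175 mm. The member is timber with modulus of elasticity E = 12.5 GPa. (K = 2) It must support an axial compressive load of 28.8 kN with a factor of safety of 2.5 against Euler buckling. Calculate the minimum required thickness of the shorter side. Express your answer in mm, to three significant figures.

b ≈ 52.3 mm

Required P_cr = n·P = 2.5 × 28.8 = 72.00 kN
L_e = K·L = 2 × 0.945 = 1.890 m
Required I = P_cr·L_e²/(π²E) = 7.200×10^4 × 1.890² / (π² × 1.25×10^10) = 2.085×10^-6 m⁴
I_req = 2.085×10^6 mm⁴
Rectangle, weak axis: I_min = h·b³/12 with h = 175 mm fixed  ⇒  b = (12I/h)^(1/3) = 52.3 mm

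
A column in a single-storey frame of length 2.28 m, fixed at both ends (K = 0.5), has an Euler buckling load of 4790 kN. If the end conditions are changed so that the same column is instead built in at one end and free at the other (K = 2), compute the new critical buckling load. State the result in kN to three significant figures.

P_cr ≈ 299 kN

P_cr ∝ 1/K², so P_cr,new = P_cr,old × (K_old/K_new)² = 4790 × (0.5/2)²
= 4790 × 0.06250 = 299 kN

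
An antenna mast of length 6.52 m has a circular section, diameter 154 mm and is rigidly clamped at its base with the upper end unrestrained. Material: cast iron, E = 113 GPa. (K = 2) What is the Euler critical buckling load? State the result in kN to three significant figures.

P_cr ≈ 181 kN

I = πd⁴/64 = π×154⁴/64 = 2.761×10^7 mm⁴
I = 2.761×10^7 mm⁴ = 2.761×10^-5 m⁴
Effective length L_e = K·L = 2 × 6.52 = 13.04 m
P_cr = π²EI / L_e² = π² × 113×10⁹ × 2.761×10^-5 / 13.04² = 1.811×10^5 N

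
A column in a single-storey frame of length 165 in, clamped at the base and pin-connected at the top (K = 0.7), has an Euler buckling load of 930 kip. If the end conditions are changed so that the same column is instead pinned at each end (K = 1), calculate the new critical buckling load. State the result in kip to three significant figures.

P_cr ≈ 456 kip

P_cr ∝ 1/K², so P_cr,new = P_cr,old × (K_old/K_new)² = 930 × (0.7/1)²
= 930 × 0.4900 = 456 kip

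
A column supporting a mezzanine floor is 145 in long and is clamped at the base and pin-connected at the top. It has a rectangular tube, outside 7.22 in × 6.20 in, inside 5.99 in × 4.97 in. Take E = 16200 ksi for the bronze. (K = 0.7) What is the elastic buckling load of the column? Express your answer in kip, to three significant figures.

Weak-axis I_min = (h_o·b_o³ − h_i·b_i³)/12 with b_o = 6.20, b_i = 4.970 in (shorter outer/inner sides).
I_min = (7.22×6.20³ − 5.990×4.970³)/12 = 82.11 in⁴
Effective length L_e = K·L = 0.7 × 145 = 101.5 in
P_cr = π²EI / L_e² = π² × 16200×10³ × 82.11 / 101.5² = 1.274×10^6 lb

P_cr ≈ 1270 kip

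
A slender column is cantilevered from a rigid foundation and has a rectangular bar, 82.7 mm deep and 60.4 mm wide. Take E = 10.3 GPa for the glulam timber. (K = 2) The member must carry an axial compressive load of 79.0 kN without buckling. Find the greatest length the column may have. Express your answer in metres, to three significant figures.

L_max ≈ 0.699 m

Buckling occurs about the weak axis: I_min = h·b³/12 with b = 60.4 mm (the shorter side).
I_min = 82.7×60.4³/12 = 1.519×10^6 mm⁴
I = 1.519×10^-6 m⁴
At the buckling limit P_cr = P = 7.900×10^4 N
From P_cr = π²EI/(K·L)²:  L = (1/K)·√(π²EI/P_cr) = (1/2)·√(π²×1.03×10^10×1.519×10^-6/7.900×10^4)
L = 0.699 m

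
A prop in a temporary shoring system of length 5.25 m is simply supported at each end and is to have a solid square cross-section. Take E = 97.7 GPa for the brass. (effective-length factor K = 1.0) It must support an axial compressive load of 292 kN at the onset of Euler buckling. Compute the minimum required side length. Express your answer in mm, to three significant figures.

a ≈ 100 mm

L_e = K·L = 1 × 5.25 = 5.250 m
Required I = P_cr·L_e²/(π²E) = 2.920×10^5 × 5.250² / (π² × 9.77×10^10) = 8.347×10^-6 m⁴
I_req = 8.347×10^6 mm⁴
Solid square: I = a⁴/12  ⇒  a = (12I)^(1/4) = (12×8.347×10^6)^(1/4) = 100 mm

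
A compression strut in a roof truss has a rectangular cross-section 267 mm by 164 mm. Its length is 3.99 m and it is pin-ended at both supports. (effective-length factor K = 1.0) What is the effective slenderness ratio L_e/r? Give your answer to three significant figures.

Buckling occurs about the weak axis: I_min = h·b³/12 with b = 164 mm (the shorter side).
I_min = 267×164³/12 = 9.814×10^7 mm⁴
A = 4.379×10^4 mm²;  r_min = √(I/A) = √(9.814×10^7/4.379×10^4) = 47.34 mm
L_e = K·L = 1 × 3.99 m = 3.990 m = 3990.0 mm
λ = L_e / r_min = 3990.0 / 47.34 = 84.3

λ ≈ 84.3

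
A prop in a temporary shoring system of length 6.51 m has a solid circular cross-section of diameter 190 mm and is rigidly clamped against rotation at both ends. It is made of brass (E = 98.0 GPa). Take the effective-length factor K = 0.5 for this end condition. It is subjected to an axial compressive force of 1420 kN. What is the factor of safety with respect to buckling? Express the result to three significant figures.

I = πd⁴/64 = π×190⁴/64 = 6.397×10^7 mm⁴
I = 6.397×10^7 mm⁴ = 6.397×10^-5 m⁴
Effective length L_e = K·L = 0.5 × 6.51 = 3.255 m
P_cr = π²EI / L_e² = π² × 98.0×10⁹ × 6.397×10^-5 / 3.255² = 5.840×10^6 N
Factor of safety n = P_cr / P = 5839.9 / 1420 = 4.11

n ≈ 4.11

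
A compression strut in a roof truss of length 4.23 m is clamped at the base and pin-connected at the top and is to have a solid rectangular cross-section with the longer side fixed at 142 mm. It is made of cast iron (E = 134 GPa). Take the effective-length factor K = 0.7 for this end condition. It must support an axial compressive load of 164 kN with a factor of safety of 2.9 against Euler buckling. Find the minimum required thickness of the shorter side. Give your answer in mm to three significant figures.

b ≈ 64.3 mm

Required P_cr = n·P = 2.9 × 164 = 475.6 kN
L_e = K·L = 0.7 × 4.23 = 2.961 m
Required I = P_cr·L_e²/(π²E) = 4.756×10^5 × 2.961² / (π² × 1.34×10^11) = 3.153×10^-6 m⁴
I_req = 3.153×10^6 mm⁴
Rectangle, weak axis: I_min = h·b³/12 with h = 142 mm fixed  ⇒  b = (12I/h)^(1/3) = 64.3 mm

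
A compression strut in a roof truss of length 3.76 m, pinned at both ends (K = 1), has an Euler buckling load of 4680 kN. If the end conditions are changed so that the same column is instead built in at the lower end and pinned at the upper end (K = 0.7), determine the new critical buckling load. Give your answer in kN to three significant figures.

P_cr ∝ 1/K², so P_cr,new = P_cr,old × (K_old/K_new)² = 4680 × (1/0.7)²
= 4680 × 2.041 = 9550 kN

P_cr ≈ 9550 kN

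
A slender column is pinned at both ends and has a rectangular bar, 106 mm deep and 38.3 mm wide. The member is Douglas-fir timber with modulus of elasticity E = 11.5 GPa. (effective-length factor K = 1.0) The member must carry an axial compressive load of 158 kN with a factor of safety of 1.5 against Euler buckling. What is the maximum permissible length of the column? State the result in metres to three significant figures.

L_max ≈ 0.488 m

Buckling occurs about the weak axis: I_min = h·b³/12 with b = 38.3 mm (the shorter side).
I_min = 106×38.3³/12 = 4.963×10^5 mm⁴
I = 4.963×10^-7 m⁴
Required critical load P_cr = n·P = 1.5 × 158 = 237.0 kN = 2.370×10^5 N
From P_cr = π²EI/(K·L)²:  L = (1/K)·√(π²EI/P_cr) = (1/1)·√(π²×1.15×10^10×4.963×10^-7/2.370×10^5)
L = 0.488 m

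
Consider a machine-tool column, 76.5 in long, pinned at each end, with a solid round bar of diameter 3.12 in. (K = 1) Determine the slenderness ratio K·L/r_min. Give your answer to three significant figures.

λ ≈ 98.1

I = πd⁴/64 = π×3.12⁴/64 = 4.651 in⁴
A = 7.645 in²;  r_min = √(I/A) = √(4.651/7.645) = 0.7800 in
L_e = K·L = 1 × 76.5 = 76.50 in
λ = L_e / r_min = 76.500 / 0.7800 = 98.1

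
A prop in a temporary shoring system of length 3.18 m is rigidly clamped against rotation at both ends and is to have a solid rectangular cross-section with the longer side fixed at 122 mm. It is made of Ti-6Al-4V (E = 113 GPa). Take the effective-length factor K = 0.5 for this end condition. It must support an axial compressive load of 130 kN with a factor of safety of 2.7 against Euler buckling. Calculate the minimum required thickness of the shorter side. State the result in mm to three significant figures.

b ≈ 42.8 mm

Required P_cr = n·P = 2.7 × 130 = 351.0 kN
L_e = K·L = 0.5 × 3.18 = 1.590 m
Required I = P_cr·L_e²/(π²E) = 3.510×10^5 × 1.590² / (π² × 1.13×10^11) = 7.957×10^-7 m⁴
I_req = 7.957×10^5 mm⁴
Rectangle, weak axis: I_min = h·b³/12 with h = 122 mm fixed  ⇒  b = (12I/h)^(1/3) = 42.8 mm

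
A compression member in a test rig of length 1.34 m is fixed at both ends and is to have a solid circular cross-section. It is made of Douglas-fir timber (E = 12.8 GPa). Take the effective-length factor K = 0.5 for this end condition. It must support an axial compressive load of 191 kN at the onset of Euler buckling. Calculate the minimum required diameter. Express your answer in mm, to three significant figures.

d ≈ 61.0 mm

L_e = K·L = 0.5 × 1.34 = 0.6700 m
Required I = P_cr·L_e²/(π²E) = 1.910×10^5 × 0.6700² / (π² × 1.28×10^10) = 6.787×10^-7 m⁴
I_req = 6.787×10^5 mm⁴
Solid circle: I = πd⁴/64  ⇒  d = (64I/π)^(1/4) = (64×6.787×10^5/π)^(1/4) = 61.0 mm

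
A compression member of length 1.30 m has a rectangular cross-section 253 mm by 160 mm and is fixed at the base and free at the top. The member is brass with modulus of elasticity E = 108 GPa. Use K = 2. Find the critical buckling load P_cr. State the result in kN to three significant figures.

P_cr ≈ 13600 kN

Buckling occurs about the weak axis: I_min = h·b³/12 with b = 160 mm (the shorter side).
I_min = 253×160³/12 = 8.636×10^7 mm⁴
I = 8.636×10^7 mm⁴ = 8.636×10^-5 m⁴
Effective length L_e = K·L = 2 × 1.30 = 2.600 m
P_cr = π²EI / L_e² = π² × 108×10⁹ × 8.636×10^-5 / 2.600² = 1.362×10^7 N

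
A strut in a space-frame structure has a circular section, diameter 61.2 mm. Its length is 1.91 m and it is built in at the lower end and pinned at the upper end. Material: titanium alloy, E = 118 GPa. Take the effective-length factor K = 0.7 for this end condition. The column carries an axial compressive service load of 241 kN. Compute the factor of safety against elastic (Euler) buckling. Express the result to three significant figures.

I = πd⁴/64 = π×61.2⁴/64 = 6.886×10^5 mm⁴
I = 6.886×10^5 mm⁴ = 6.886×10^-7 m⁴
Effective length L_e = K·L = 0.7 × 1.91 = 1.337 m
P_cr = π²EI / L_e² = π² × 118×10⁹ × 6.886×10^-7 / 1.337² = 4.486×10^5 N
Factor of safety n = P_cr / P = 448.64 / 241 = 1.86

n ≈ 1.86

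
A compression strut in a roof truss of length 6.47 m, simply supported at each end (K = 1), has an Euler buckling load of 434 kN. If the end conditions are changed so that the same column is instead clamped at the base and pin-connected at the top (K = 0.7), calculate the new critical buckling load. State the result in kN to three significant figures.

P_cr ≈ 886 kN

P_cr ∝ 1/K², so P_cr,new = P_cr,old × (K_old/K_new)² = 434 × (1/0.7)²
= 434 × 2.041 = 886 kN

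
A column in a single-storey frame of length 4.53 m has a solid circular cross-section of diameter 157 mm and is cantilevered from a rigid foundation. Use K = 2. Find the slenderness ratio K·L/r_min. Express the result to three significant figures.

For a solid circle r = d/4 = 157/4 = 39.25 mm
L_e = K·L = 2 × 4.53 m = 9.060 m = 9060.0 mm
λ = L_e / r_min = 9060.0 / 39.25 = 231

λ ≈ 231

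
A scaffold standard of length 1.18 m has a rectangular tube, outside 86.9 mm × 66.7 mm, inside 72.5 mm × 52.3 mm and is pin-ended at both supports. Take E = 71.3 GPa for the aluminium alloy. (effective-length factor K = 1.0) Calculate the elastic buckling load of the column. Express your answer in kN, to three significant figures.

P_cr ≈ 649 kN

Weak-axis I_min = (h_o·b_o³ − h_i·b_i³)/12 with b_o = 66.7, b_i = 52.30 mm (shorter outer/inner sides).
I_min = (86.9×66.7³ − 72.50×52.30³)/12 = 1.285×10^6 mm⁴
I = 1.285×10^6 mm⁴ = 1.285×10^-6 m⁴
Effective length L_e = K·L = 1 × 1.18 = 1.180 m
P_cr = π²EI / L_e² = π² × 71.3×10⁹ × 1.285×10^-6 / 1.180² = 6.492×10^5 N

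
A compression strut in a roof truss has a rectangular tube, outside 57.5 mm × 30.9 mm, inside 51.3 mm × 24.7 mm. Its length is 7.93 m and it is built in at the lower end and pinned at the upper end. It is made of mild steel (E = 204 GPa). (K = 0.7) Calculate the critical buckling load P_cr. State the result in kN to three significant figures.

P_cr ≈ 5.03 kN

Weak-axis I_min = (h_o·b_o³ − h_i·b_i³)/12 with b_o = 30.9, b_i = 24.70 mm (shorter outer/inner sides).
I_min = (57.5×30.9³ − 51.30×24.70³)/12 = 7.695×10^4 mm⁴
I = 7.695×10^4 mm⁴ = 7.695×10^-8 m⁴
Effective length L_e = K·L = 0.7 × 7.93 = 5.551 m
P_cr = π²EI / L_e² = π² × 204×10⁹ × 7.695×10^-8 / 5.551² = 5.028×10^3 N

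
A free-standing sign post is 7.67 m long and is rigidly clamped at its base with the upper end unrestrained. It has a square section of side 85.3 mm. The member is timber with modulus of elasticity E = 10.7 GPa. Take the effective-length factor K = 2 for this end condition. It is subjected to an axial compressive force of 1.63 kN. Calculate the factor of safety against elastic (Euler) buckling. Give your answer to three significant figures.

n ≈ 1.21

I = a⁴/12 = 85.3⁴/12 = 4.412×10^6 mm⁴
I = 4.412×10^6 mm⁴ = 4.412×10^-6 m⁴
Effective length L_e = K·L = 2 × 7.67 = 15.34 m
P_cr = π²EI / L_e² = π² × 10.7×10⁹ × 4.412×10^-6 / 15.34² = 1.980×10^3 N
Factor of safety n = P_cr / P = 1.9799 / 1.63 = 1.21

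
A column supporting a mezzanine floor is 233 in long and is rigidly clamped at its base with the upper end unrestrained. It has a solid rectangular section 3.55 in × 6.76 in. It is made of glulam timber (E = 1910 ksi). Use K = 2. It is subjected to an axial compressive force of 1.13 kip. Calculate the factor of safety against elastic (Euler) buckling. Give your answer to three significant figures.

n ≈ 1.94

Buckling occurs about the weak axis: I_min = h·b³/12 with b = 3.55 in (the shorter side).
I_min = 6.76×3.55³/12 = 25.20 in⁴
Effective length L_e = K·L = 2 × 233 = 466.0 in
P_cr = π²EI / L_e² = π² × 1910×10³ × 25.20 / 466.0² = 2.188×10^3 lb
Factor of safety n = P_cr / P = 2.1878 / 1.13 = 1.94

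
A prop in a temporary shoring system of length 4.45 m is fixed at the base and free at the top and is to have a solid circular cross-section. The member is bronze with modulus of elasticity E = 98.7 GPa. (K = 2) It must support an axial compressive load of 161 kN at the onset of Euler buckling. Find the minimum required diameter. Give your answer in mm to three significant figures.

d ≈ 128 mm

L_e = K·L = 2 × 4.45 = 8.900 m
Required I = P_cr·L_e²/(π²E) = 1.610×10^5 × 8.900² / (π² × 9.87×10^10) = 1.309×10^-5 m⁴
I_req = 1.309×10^7 mm⁴
Solid circle: I = πd⁴/64  ⇒  d = (64I/π)^(1/4) = (64×1.309×10^7/π)^(1/4) = 128 mm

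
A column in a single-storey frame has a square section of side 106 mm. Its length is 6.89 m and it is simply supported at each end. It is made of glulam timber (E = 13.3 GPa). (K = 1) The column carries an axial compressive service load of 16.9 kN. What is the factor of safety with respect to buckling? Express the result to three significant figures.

n ≈ 1.72

I = a⁴/12 = 106⁴/12 = 1.052×10^7 mm⁴
I = 1.052×10^7 mm⁴ = 1.052×10^-5 m⁴
Effective length L_e = K·L = 1 × 6.89 = 6.890 m
P_cr = π²EI / L_e² = π² × 13.3×10⁹ × 1.052×10^-5 / 6.890² = 2.909×10^4 N
Factor of safety n = P_cr / P = 29.091 / 16.9 = 1.72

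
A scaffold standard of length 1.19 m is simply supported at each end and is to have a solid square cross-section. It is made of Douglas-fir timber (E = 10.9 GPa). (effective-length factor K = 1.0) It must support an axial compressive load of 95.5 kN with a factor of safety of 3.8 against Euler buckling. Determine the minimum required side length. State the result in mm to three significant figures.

Required P_cr = n·P = 3.8 × 95.5 = 362.9 kN
L_e = K·L = 1 × 1.19 = 1.190 m
Required I = P_cr·L_e²/(π²E) = 3.629×10^5 × 1.190² / (π² × 1.09×10^10) = 4.777×10^-6 m⁴
I_req = 4.777×10^6 mm⁴
Solid square: I = a⁴/12  ⇒  a = (12I)^(1/4) = (12×4.777×10^6)^(1/4) = 87.0 mm

a ≈ 87.0 mm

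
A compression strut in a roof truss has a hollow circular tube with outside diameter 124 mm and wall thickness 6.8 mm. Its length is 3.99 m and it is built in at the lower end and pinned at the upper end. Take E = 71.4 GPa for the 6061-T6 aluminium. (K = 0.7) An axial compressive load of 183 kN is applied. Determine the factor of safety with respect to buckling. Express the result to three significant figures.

n ≈ 2.13

Inner diameter d_i = 124 − 2×6.8 = 110.4 mm
I = π(d_o⁴ − d_i⁴)/64 = π(124⁴ − 110.4⁴)/64 = 4.313×10^6 mm⁴
I = 4.313×10^6 mm⁴ = 4.313×10^-6 m⁴
Effective length L_e = K·L = 0.7 × 3.99 = 2.793 m
P_cr = π²EI / L_e² = π² × 71.4×10⁹ × 4.313×10^-6 / 2.793² = 3.896×10^5 N
Factor of safety n = P_cr / P = 389.64 / 183 = 2.13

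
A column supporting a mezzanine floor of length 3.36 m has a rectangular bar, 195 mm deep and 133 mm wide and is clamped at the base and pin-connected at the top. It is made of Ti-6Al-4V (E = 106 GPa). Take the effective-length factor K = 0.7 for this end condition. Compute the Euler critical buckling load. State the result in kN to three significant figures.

Buckling occurs about the weak axis: I_min = h·b³/12 with b = 133 mm (the shorter side).
I_min = 195×133³/12 = 3.823×10^7 mm⁴
I = 3.823×10^7 mm⁴ = 3.823×10^-5 m⁴
Effective length L_e = K·L = 0.7 × 3.36 = 2.352 m
P_cr = π²EI / L_e² = π² × 106×10⁹ × 3.823×10^-5 / 2.352² = 7.230×10^6 N

P_cr ≈ 7230 kN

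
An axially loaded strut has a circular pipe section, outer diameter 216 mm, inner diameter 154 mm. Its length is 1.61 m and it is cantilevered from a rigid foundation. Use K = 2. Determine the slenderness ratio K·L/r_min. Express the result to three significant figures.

λ ≈ 48.6

d_o = 216 mm, d_i = 154 mm
I = π(d_o⁴ − d_i⁴)/64 = π(216⁴ − 154.0⁴)/64 = 7.924×10^7 mm⁴
A = 1.802×10^4 mm²;  r_min = √(I/A) = √(7.924×10^7/1.802×10^4) = 66.32 mm
L_e = K·L = 2 × 1.61 m = 3.220 m = 3220.0 mm
λ = L_e / r_min = 3220.0 / 66.32 = 48.6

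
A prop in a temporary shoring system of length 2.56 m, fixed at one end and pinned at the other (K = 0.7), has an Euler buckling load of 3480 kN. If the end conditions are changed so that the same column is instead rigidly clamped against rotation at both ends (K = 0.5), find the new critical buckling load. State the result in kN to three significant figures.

P_cr ∝ 1/K², so P_cr,new = P_cr,old × (K_old/K_new)² = 3480 × (0.7/0.5)²
= 3480 × 1.960 = 6820 kN

P_cr ≈ 6820 kN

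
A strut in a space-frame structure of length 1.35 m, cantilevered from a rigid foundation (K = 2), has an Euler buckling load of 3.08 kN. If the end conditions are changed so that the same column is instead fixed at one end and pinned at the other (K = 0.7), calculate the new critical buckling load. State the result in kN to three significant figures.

P_cr ≈ 25.1 kN

P_cr ∝ 1/K², so P_cr,new = P_cr,old × (K_old/K_new)² = 3.08 × (2/0.7)²
= 3.08 × 8.163 = 25.1 kN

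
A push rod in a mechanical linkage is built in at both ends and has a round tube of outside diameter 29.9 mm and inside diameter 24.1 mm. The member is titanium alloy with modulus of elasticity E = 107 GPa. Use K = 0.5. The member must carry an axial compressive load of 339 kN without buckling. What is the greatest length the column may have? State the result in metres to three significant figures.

d_o = 29.9 mm, d_i = 24.1 mm
I = π(d_o⁴ − d_i⁴)/64 = π(29.9⁴ − 24.10⁴)/64 = 2.267×10^4 mm⁴
I = 2.267×10^-8 m⁴
At the buckling limit P_cr = P = 3.390×10^5 N
From P_cr = π²EI/(K·L)²:  L = (1/K)·√(π²EI/P_cr) = (1/0.5)·√(π²×1.07×10^11×2.267×10^-8/3.390×10^5)
L = 0.532 m

L_max ≈ 0.532 m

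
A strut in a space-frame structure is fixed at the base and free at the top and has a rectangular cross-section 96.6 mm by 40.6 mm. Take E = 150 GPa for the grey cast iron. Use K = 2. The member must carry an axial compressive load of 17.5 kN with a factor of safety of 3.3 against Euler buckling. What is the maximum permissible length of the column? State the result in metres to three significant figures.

Buckling occurs about the weak axis: I_min = h·b³/12 with b = 40.6 mm (the shorter side).
I_min = 96.6×40.6³/12 = 5.387×10^5 mm⁴
I = 5.387×10^-7 m⁴
Required critical load P_cr = n·P = 3.3 × 17.5 = 57.75 kN = 5.775×10^4 N
From P_cr = π²EI/(K·L)²:  L = (1/K)·√(π²EI/P_cr) = (1/2)·√(π²×1.50×10^11×5.387×10^-7/5.775×10^4)
L = 1.86 m

L_max ≈ 1.86 m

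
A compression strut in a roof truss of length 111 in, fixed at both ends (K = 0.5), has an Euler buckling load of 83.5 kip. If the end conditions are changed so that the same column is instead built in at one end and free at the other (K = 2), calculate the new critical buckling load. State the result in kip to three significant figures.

P_cr ∝ 1/K², so P_cr,new = P_cr,old × (K_old/K_new)² = 83.5 × (0.5/2)²
= 83.5 × 0.06250 = 5.22 kip

P_cr ≈ 5.22 kip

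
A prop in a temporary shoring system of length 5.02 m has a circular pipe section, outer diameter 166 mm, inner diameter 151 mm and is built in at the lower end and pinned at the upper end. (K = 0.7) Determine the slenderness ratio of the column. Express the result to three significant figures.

d_o = 166 mm, d_i = 151 mm
I = π(d_o⁴ − d_i⁴)/64 = π(166⁴ − 151.0⁴)/64 = 1.175×10^7 mm⁴
A = 3.735×10^3 mm²;  r_min = √(I/A) = √(1.175×10^7/3.735×10^3) = 56.10 mm
L_e = K·L = 0.7 × 5.02 m = 3.514 m = 3514.0 mm
λ = L_e / r_min = 3514.0 / 56.10 = 62.6

λ ≈ 62.6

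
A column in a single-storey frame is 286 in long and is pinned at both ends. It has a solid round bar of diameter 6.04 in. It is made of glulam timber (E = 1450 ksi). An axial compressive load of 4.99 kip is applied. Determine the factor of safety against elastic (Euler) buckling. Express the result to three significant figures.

n ≈ 2.29

I = πd⁴/64 = π×6.04⁴/64 = 65.33 in⁴
Effective length L_e = K·L = 1 × 286 = 286.0 in
P_cr = π²EI / L_e² = π² × 1450×10³ × 65.33 / 286.0² = 1.143×10^4 lb
Factor of safety n = P_cr / P = 11.430 / 4.99 = 2.29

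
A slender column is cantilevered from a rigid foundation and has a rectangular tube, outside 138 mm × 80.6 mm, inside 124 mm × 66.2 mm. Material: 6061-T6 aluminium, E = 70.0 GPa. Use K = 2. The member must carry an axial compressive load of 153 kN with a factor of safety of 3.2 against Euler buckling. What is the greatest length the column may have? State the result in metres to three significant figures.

L_max ≈ 1.03 m

Weak-axis I_min = (h_o·b_o³ − h_i·b_i³)/12 with b_o = 80.6, b_i = 66.20 mm (shorter outer/inner sides).
I_min = (138×80.6³ − 124.0×66.20³)/12 = 3.024×10^6 mm⁴
I = 3.024×10^-6 m⁴
Required critical load P_cr = n·P = 3.2 × 153 = 489.6 kN = 4.896×10^5 N
From P_cr = π²EI/(K·L)²:  L = (1/K)·√(π²EI/P_cr) = (1/2)·√(π²×7.00×10^10×3.024×10^-6/4.896×10^5)
L = 1.03 m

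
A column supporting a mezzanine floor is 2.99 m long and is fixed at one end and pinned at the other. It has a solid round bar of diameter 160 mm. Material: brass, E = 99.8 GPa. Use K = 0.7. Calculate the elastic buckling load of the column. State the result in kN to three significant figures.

P_cr ≈ 7230 kN

I = πd⁴/64 = π×160⁴/64 = 3.217×10^7 mm⁴
I = 3.217×10^7 mm⁴ = 3.217×10^-5 m⁴
Effective length L_e = K·L = 0.7 × 2.99 = 2.093 m
P_cr = π²EI / L_e² = π² × 99.8×10⁹ × 3.217×10^-5 / 2.093² = 7.233×10^6 N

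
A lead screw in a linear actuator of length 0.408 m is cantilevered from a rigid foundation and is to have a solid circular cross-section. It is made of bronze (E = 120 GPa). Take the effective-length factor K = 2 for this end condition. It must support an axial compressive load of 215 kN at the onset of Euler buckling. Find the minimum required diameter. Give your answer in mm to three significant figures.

L_e = K·L = 2 × 0.408 = 0.8160 m
Required I = P_cr·L_e²/(π²E) = 2.150×10^5 × 0.8160² / (π² × 1.20×10^11) = 1.209×10^-7 m⁴
I_req = 1.209×10^5 mm⁴
Solid circle: I = πd⁴/64  ⇒  d = (64I/π)^(1/4) = (64×1.209×10^5/π)^(1/4) = 39.6 mm

d ≈ 39.6 mm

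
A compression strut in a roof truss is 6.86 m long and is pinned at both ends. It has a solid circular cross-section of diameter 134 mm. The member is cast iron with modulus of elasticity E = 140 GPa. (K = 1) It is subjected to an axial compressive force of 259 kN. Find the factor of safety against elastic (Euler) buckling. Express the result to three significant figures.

I = πd⁴/64 = π×134⁴/64 = 1.583×10^7 mm⁴
I = 1.583×10^7 mm⁴ = 1.583×10^-5 m⁴
Effective length L_e = K·L = 1 × 6.86 = 6.860 m
P_cr = π²EI / L_e² = π² × 140×10⁹ × 1.583×10^-5 / 6.860² = 4.647×10^5 N
Factor of safety n = P_cr / P = 464.70 / 259 = 1.79

n ≈ 1.79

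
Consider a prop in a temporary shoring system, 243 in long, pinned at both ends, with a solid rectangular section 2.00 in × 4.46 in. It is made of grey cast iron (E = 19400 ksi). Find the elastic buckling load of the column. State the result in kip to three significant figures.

Buckling occurs about the weak axis: I_min = h·b³/12 with b = 2.00 in (the shorter side).
I_min = 4.46×2.00³/12 = 2.973 in⁴
Effective length L_e = K·L = 1 × 243 = 243.0 in
P_cr = π²EI / L_e² = π² × 19400×10³ × 2.973 / 243.0² = 9.641×10^3 lb

P_cr ≈ 9.64 kip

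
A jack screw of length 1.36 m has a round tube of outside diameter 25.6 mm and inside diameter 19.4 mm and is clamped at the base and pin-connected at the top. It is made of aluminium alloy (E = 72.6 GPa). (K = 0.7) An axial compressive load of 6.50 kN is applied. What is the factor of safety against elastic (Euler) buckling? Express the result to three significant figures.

d_o = 25.6 mm, d_i = 19.4 mm
I = π(d_o⁴ − d_i⁴)/64 = π(25.6⁴ − 19.40⁴)/64 = 1.413×10^4 mm⁴
I = 1.413×10^4 mm⁴ = 1.413×10^-8 m⁴
Effective length L_e = K·L = 0.7 × 1.36 = 0.9520 m
P_cr = π²EI / L_e² = π² × 72.6×10⁹ × 1.413×10^-8 / 0.9520² = 1.117×10^4 N
Factor of safety n = P_cr / P = 11.171 / 6.50 = 1.72

n ≈ 1.72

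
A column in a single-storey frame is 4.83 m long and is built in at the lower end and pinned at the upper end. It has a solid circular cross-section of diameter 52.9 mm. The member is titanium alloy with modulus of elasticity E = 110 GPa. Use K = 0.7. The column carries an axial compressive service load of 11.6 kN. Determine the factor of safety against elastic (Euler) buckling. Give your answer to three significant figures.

I = πd⁴/64 = π×52.9⁴/64 = 3.844×10^5 mm⁴
I = 3.844×10^5 mm⁴ = 3.844×10^-7 m⁴
Effective length L_e = K·L = 0.7 × 4.83 = 3.381 m
P_cr = π²EI / L_e² = π² × 110×10⁹ × 3.844×10^-7 / 3.381² = 3.651×10^4 N
Factor of safety n = P_cr / P = 36.509 / 11.6 = 3.15

n ≈ 3.15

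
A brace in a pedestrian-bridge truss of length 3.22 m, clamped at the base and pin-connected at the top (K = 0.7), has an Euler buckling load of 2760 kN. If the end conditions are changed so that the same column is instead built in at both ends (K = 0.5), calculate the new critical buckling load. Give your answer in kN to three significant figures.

P_cr ≈ 5410 kN

P_cr ∝ 1/K², so P_cr,new = P_cr,old × (K_old/K_new)² = 2760 × (0.7/0.5)²
= 2760 × 1.960 = 5410 kN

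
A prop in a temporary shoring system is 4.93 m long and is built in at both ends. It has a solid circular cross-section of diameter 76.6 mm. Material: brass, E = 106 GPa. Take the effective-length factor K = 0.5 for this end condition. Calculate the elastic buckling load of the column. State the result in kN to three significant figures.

I = πd⁴/64 = π×76.6⁴/64 = 1.690×10^6 mm⁴
I = 1.690×10^6 mm⁴ = 1.690×10^-6 m⁴
Effective length L_e = K·L = 0.5 × 4.93 = 2.465 m
P_cr = π²EI / L_e² = π² × 106×10⁹ × 1.690×10^-6 / 2.465² = 2.910×10^5 N

P_cr ≈ 291 kN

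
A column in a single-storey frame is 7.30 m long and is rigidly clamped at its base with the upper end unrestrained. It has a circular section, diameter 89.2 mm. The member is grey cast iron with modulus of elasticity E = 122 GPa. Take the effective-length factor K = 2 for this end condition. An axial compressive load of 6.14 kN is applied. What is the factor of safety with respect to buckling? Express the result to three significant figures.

n ≈ 2.86

I = πd⁴/64 = π×89.2⁴/64 = 3.108×10^6 mm⁴
I = 3.108×10^6 mm⁴ = 3.108×10^-6 m⁴
Effective length L_e = K·L = 2 × 7.30 = 14.60 m
P_cr = π²EI / L_e² = π² × 122×10⁹ × 3.108×10^-6 / 14.60² = 1.755×10^4 N
Factor of safety n = P_cr / P = 17.554 / 6.14 = 2.86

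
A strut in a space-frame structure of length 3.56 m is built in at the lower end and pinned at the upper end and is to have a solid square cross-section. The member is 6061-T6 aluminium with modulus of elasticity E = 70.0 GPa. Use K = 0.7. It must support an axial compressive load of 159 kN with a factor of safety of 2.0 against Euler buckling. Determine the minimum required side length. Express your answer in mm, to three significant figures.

Required P_cr = n·P = 2.0 × 159 = 318.0 kN
L_e = K·L = 0.7 × 3.56 = 2.492 m
Required I = P_cr·L_e²/(π²E) = 3.180×10^5 × 2.492² / (π² × 7.00×10^10) = 2.858×10^-6 m⁴
I_req = 2.858×10^6 mm⁴
Solid square: I = a⁴/12  ⇒  a = (12I)^(1/4) = (12×2.858×10^6)^(1/4) = 76.5 mm

a ≈ 76.5 mm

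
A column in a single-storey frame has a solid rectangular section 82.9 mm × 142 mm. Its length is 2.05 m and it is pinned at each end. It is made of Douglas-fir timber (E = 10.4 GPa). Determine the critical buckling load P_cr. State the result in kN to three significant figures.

P_cr ≈ 165 kN

Buckling occurs about the weak axis: I_min = h·b³/12 with b = 82.9 mm (the shorter side).
I_min = 142×82.9³/12 = 6.742×10^6 mm⁴
I = 6.742×10^6 mm⁴ = 6.742×10^-6 m⁴
Effective length L_e = K·L = 1 × 2.05 = 2.050 m
P_cr = π²EI / L_e² = π² × 10.4×10⁹ × 6.742×10^-6 / 2.050² = 1.647×10^5 N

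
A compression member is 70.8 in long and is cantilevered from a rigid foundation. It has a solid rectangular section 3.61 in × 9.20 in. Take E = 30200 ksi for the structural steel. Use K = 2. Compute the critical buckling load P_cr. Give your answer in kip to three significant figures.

P_cr ≈ 536 kip

Buckling occurs about the weak axis: I_min = h·b³/12 with b = 3.61 in (the shorter side).
I_min = 9.20×3.61³/12 = 36.07 in⁴
Effective length L_e = K·L = 2 × 70.8 = 141.6 in
P_cr = π²EI / L_e² = π² × 30200×10³ × 36.07 / 141.6² = 5.362×10^5 lb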